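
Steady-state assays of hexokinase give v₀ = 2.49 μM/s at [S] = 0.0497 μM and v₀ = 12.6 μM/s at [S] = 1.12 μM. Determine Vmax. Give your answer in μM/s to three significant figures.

15.5 μM/s

From v = Vmax[S]/(Km+[S]), each point gives Vmax = v(Km+[S])/[S].
Equating: 2.49(Km+0.0497)/0.0497 = 12.6(Km+1.12)/1.12.
50.10·Km + 2.49 = 11.25·Km + 12.6, so (50.10 − 11.25)·Km = 12.6 − 2.49.
Km = 10.11/38.85 = 0.260 μM; then Vmax = 2.49(0.260+0.0497)/0.0497 = 15.5 μM/s.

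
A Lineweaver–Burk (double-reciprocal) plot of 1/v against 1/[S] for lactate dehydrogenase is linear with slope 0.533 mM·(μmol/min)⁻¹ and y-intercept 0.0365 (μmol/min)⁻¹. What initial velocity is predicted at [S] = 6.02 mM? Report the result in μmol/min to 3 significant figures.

The y-intercept is 1/Vmax, so Vmax = 1/0.0365 = 27.4 μmol/min.
The slope is Km/Vmax, so Km = 0.533 × 27.4 = 14.6 mM.
Then v = 27.4 × 6.02/(14.6 + 6.02) = 8.00 μmol/min.

8.00 μmol/min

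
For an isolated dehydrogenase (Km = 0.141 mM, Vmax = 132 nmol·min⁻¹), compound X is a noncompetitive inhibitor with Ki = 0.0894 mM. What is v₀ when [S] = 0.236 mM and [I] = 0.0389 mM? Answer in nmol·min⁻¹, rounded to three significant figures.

With α = 1 + [I]/Ki = 1 + 0.0389/0.0894 = 1.435, the noncompetitive rate law is v = (Vmax/α)·[S] / (Km + [S]).
v = (132/1.435)×0.236 / (0.141 + 0.236) = 21.71/0.3770 = 57.6 nmol·min⁻¹.

57.6 nmol·min⁻¹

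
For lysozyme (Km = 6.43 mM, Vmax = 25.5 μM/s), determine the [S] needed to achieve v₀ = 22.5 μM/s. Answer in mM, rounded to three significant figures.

Rearranging v = Vmax[S]/(Km+[S]) gives [S] = Km·v/(Vmax − v).
[S] = 6.43 × 22.5 / (25.5 − 22.5) = 144.7/3.000 = 48.2 mM.

48.2 mM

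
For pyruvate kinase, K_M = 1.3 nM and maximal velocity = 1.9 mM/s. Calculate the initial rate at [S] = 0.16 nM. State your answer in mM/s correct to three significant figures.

0.208 mM/s

[S]/(Km+[S]) = 0.16/1.460 = 0.1096, the fractional saturation.
v = 0.1096 × Vmax = 0.1096 × 1.9 = 0.208 mM/s.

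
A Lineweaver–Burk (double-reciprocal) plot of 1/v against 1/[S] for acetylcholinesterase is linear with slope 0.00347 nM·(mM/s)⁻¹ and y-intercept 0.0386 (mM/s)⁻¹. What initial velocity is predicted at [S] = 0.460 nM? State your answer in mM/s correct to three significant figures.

The y-intercept is 1/Vmax, so Vmax = 1/0.0386 = 25.9 mM/s.
The slope is Km/Vmax, so Km = 0.00347 × 25.9 = 0.0899 nM.
Then v = 25.9 × 0.460/(0.0899 + 0.460) = 21.7 mM/s.

21.7 mM/s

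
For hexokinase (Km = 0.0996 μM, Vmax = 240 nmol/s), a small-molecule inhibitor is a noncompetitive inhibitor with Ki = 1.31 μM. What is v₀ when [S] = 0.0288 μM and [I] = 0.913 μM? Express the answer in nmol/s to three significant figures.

31.7 nmol/s

α = 1 + [I]/Ki = 1 + 0.913/1.31 = 1.697.
For a noncompetitive inhibitor, Vmax is reduced to Vmax/α while Km is unchanged: Km,app = 0.0996 μM, Vmax,app = 141 nmol/s.
v = Vmax,app·[S]/(Km,app + [S]) = 141 × 0.0288/(0.0996 + 0.0288) = 31.7 nmol/s.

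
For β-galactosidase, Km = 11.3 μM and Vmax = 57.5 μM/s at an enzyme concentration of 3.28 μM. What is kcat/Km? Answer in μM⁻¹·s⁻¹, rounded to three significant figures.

kcat = Vmax/[E]total = 57.5/3.28 = 17.5 s⁻¹.
kcat/Km = 17.5/11.3 = 1.55 μM⁻¹·s⁻¹.

1.55 μM⁻¹·s⁻¹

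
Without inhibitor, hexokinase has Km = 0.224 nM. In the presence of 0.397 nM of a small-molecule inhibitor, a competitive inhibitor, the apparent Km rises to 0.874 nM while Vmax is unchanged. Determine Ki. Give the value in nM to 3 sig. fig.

0.137 nM

Competitive: Km,app = α·Km with α = 1 + [I]/Ki.
α = Km,app/Km = 0.874/0.224 = 3.902.
Ki = [I]/(α − 1) = 0.397/2.902 = 0.137 nM.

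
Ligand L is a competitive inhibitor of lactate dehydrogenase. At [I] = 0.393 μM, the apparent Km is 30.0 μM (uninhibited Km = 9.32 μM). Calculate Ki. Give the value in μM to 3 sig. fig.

0.177 μM

Competitive: Km,app = α·Km with α = 1 + [I]/Ki.
α = Km,app/Km = 30.0/9.32 = 3.219.
Ki = [I]/(α − 1) = 0.393/2.219 = 0.177 μM.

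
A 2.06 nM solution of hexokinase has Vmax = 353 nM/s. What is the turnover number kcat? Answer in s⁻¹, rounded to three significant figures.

171 s⁻¹

kcat = Vmax/[E]total = 353 nM/s / 2.06 nM = 171 s⁻¹.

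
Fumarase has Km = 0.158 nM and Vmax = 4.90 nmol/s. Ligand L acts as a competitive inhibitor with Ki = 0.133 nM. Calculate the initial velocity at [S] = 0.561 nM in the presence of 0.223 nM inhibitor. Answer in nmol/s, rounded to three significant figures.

With α = 1 + [I]/Ki = 1 + 0.223/0.133 = 2.677, the competitive rate law is v = Vmax[S] / (αKm + [S]).
v = 4.90×0.561 / (2.677×0.158 + 0.561) = 2.749/0.9839 = 2.79 nmol/s.

2.79 nmol/s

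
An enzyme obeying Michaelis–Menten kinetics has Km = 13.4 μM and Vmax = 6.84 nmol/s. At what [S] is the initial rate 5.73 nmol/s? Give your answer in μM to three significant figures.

Rearranging v = Vmax[S]/(Km+[S]) gives [S] = Km·v/(Vmax − v).
[S] = 13.4 × 5.73 / (6.84 − 5.73) = 76.78/1.110 = 69.2 μM.

69.2 μM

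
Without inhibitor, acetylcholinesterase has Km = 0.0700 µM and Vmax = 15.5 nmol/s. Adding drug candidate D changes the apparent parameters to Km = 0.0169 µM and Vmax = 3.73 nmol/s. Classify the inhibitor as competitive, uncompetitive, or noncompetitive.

Both Km and Vmax decrease by the same factor (~4.15-fold) — characteristic of uncompetitive inhibition.

uncompetitive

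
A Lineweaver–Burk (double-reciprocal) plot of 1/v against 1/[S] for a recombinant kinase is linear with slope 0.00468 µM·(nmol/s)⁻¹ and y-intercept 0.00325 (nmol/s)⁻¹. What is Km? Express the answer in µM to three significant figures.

1.44 µM

y-intercept = 1/Vmax ⇒ Vmax = 308 nmol/s; slope = Km/Vmax ⇒ Km = slope × Vmax.
Km = 0.00468 × 308 = 1.44 µM.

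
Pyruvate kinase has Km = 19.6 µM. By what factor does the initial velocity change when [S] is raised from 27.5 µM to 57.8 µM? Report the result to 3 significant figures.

1.28

Since Vmax cancels, v₂/v₁ = [S]₂(Km+[S]₁) / [S]₁(Km+[S]₂).
= 57.8×(19.6+27.5) / (27.5×(19.6+57.8)) = 2722/2128 = 1.28.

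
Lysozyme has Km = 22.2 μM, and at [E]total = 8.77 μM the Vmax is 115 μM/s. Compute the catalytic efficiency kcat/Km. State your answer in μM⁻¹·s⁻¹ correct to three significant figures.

0.591 μM⁻¹·s⁻¹

kcat = Vmax/[E]total = 115/8.77 = 13.1 s⁻¹.
kcat/Km = 13.1/22.2 = 0.591 μM⁻¹·s⁻¹.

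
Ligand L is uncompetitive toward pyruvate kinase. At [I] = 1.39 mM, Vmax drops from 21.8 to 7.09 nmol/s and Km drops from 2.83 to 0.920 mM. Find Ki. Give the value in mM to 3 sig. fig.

0.670 mM

Uncompetitive: Vmax,app = Vmax/α (and Km,app = Km/α) with α = 1 + [I]/Ki.
α = Vmax/Vmax,app = 21.8/7.09 = 3.075.
Ki = [I]/(α − 1) = 1.39/2.075 = 0.670 mM.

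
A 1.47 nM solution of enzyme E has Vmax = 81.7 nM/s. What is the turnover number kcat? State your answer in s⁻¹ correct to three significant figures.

kcat = Vmax/[E]total = 81.7 nM/s / 1.47 nM = 55.6 s⁻¹.

55.6 s⁻¹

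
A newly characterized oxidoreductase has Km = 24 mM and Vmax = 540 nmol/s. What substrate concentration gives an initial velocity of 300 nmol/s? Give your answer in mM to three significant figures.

30.0 mM

Rearranging v = Vmax[S]/(Km+[S]) gives [S] = Km·v/(Vmax − v).
[S] = 24 × 300 / (540 − 300) = 7200/240.0 = 30.0 mM.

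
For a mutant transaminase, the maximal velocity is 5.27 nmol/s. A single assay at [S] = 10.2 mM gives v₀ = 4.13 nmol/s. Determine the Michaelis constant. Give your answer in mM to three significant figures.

2.82 mM

v/Vmax = 4.13/5.27 = 0.7837 = [S]/(Km+[S]).
So Km + [S] = [S]/0.7837 = 13.02 mM, giving Km = 13.02 − 10.2 = 2.82 mM.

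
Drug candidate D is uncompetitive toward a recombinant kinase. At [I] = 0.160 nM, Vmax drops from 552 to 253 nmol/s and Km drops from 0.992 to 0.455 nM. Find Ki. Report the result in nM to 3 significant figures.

Uncompetitive: Vmax,app = Vmax/α (and Km,app = Km/α) with α = 1 + [I]/Ki.
α = Vmax/Vmax,app = 552/253 = 2.182.
Ki = [I]/(α − 1) = 0.160/1.182 = 0.135 nM.

0.135 nM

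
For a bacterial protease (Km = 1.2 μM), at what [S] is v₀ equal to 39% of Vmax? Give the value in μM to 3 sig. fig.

v/Vmax = [S]/(Km+[S]) = 0.39, so [S] = Km·0.39/(1 − 0.39) = 1.2 × 0.6393.
[S] = 0.767 μM.

0.767 μM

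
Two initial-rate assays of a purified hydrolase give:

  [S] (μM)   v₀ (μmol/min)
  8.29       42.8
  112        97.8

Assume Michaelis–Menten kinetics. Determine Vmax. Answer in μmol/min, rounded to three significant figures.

In reciprocal form, 1/v = (Km/Vmax)·(1/[S]) + 1/Vmax. The two points give (1/[S], 1/v) = (0.1206, 0.02336) and (0.008929, 0.01022).
Slope = (0.02336 − 0.01022)/(0.1206 − 0.008929) = 0.1176; intercept = 0.02336 − 0.1176×0.1206 = 0.009175.
Vmax = 1/intercept = 109 μmol/min; Km = slope × Vmax = 0.1176 × 109 = 12.8 μM.

109 μmol/min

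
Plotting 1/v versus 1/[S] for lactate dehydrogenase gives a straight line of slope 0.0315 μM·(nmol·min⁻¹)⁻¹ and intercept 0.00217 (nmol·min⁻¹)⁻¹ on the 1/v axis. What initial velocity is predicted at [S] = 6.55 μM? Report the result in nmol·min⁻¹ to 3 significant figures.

143 nmol·min⁻¹

The y-intercept is 1/Vmax, so Vmax = 1/0.00217 = 461 nmol·min⁻¹.
The slope is Km/Vmax, so Km = 0.0315 × 461 = 14.5 μM.
Then v = 461 × 6.55/(14.5 + 6.55) = 143 nmol·min⁻¹.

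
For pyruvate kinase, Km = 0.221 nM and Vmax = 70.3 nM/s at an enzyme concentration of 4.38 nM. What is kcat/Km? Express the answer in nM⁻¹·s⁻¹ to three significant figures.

kcat = Vmax/[E]total = 70.3/4.38 = 16.1 s⁻¹.
kcat/Km = 16.1/0.221 = 72.6 nM⁻¹·s⁻¹.

72.6 nM⁻¹·s⁻¹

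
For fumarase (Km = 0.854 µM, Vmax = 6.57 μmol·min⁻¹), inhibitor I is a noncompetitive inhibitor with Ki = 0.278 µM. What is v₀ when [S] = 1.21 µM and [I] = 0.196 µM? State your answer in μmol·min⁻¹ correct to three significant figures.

With α = 1 + [I]/Ki = 1 + 0.196/0.278 = 1.705, the noncompetitive rate law is v = (Vmax/α)·[S] / (Km + [S]).
v = (6.57/1.705)×1.21 / (0.854 + 1.21) = 4.662/2.064 = 2.26 μmol·min⁻¹.

2.26 μmol·min⁻¹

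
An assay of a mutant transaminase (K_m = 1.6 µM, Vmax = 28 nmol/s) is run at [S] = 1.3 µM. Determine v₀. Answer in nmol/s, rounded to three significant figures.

[S]/(Km+[S]) = 1.3/2.900 = 0.4483, the fractional saturation.
v = 0.4483 × Vmax = 0.4483 × 28 = 12.6 nmol/s.

12.6 nmol/s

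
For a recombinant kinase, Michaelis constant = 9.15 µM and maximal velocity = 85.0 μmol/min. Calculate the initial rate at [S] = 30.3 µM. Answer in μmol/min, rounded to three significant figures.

[S]/(Km+[S]) = 30.3/39.45 = 0.7681, the fractional saturation.
v = 0.7681 × Vmax = 0.7681 × 85.0 = 65.3 μmol/min.

65.3 μmol/min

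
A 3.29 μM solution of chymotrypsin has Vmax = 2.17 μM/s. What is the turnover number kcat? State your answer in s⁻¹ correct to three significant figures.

0.660 s⁻¹

kcat = Vmax/[E]total = 2.17 μM/s / 3.29 μM = 0.660 s⁻¹.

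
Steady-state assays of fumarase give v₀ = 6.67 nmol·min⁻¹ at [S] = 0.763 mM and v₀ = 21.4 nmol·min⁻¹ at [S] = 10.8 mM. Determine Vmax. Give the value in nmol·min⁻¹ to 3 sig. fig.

From v = Vmax[S]/(Km+[S]), each point gives Vmax = v(Km+[S])/[S].
Equating: 6.67(Km+0.763)/0.763 = 21.4(Km+10.8)/10.8.
8.742·Km + 6.67 = 1.981·Km + 21.4, so (8.742 − 1.981)·Km = 21.4 − 6.67.
Km = 14.73/6.760 = 2.18 mM; then Vmax = 6.67(2.18+0.763)/0.763 = 25.7 nmol·min⁻¹.

25.7 nmol·min⁻¹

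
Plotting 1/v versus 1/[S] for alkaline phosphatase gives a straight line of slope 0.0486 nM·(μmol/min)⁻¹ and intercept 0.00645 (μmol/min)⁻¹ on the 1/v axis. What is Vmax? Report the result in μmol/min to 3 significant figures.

The y-intercept of a Lineweaver–Burk plot equals 1/Vmax, so Vmax = 1/0.00645 = 155 μmol/min.

155 μmol/min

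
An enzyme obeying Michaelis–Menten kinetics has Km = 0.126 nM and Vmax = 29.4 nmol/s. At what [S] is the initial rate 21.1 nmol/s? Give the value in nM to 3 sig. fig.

0.320 nM

The required fractional saturation is v/Vmax = 21.1/29.4 = 0.7177.
Then [S]/(Km+[S]) = 0.7177 ⇒ [S] = 0.126 × 0.7177/(1 − 0.7177) = 0.320 nM.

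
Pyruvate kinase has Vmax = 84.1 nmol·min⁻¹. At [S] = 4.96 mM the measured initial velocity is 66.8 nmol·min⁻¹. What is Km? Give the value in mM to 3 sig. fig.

1.28 mM

From v = Vmax[S]/(Km+[S]), Km = [S](Vmax − v)/v.
Km = 4.96 × (84.1 − 66.8) / 66.8 = 85.81/66.8 = 1.28 mM.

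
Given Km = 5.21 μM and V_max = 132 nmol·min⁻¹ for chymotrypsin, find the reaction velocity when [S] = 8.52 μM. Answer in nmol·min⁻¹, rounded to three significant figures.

[S]/(Km+[S]) = 8.52/13.73 = 0.6205, the fractional saturation.
v = 0.6205 × Vmax = 0.6205 × 132 = 81.9 nmol·min⁻¹.

81.9 nmol·min⁻¹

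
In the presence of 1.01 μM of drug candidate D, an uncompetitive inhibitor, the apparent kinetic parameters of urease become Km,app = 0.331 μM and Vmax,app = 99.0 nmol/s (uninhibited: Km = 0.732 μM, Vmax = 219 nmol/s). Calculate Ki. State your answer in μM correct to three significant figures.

Uncompetitive: Vmax,app = Vmax/α (and Km,app = Km/α) with α = 1 + [I]/Ki.
α = Vmax/Vmax,app = 219/99.0 = 2.212.
Ki = [I]/(α − 1) = 1.01/1.212 = 0.833 μM.

0.833 μM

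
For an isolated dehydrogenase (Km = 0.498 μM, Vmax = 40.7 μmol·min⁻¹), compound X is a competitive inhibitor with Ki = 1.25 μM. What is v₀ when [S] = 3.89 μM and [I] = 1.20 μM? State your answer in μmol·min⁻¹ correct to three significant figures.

32.5 μmol·min⁻¹

α = 1 + [I]/Ki = 1 + 1.20/1.25 = 1.960.
For a competitive inhibitor, Vmax is unchanged and the apparent Km becomes α·Km: Km,app = 0.976 μM, Vmax,app = 40.7 μmol·min⁻¹.
v = Vmax,app·[S]/(Km,app + [S]) = 40.7 × 3.89/(0.976 + 3.89) = 32.5 μmol·min⁻¹.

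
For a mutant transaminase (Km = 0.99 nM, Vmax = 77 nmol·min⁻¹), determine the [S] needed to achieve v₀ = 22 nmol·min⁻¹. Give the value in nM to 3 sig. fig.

0.396 nM

Rearranging v = Vmax[S]/(Km+[S]) gives [S] = Km·v/(Vmax − v).
[S] = 0.99 × 22 / (77 − 22) = 21.78/55.00 = 0.396 nM.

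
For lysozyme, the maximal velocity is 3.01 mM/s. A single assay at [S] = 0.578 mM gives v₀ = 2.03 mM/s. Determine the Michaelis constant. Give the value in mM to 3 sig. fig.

0.279 mM

From v = Vmax[S]/(Km+[S]), Km = [S](Vmax − v)/v.
Km = 0.578 × (3.01 − 2.03) / 2.03 = 0.5664/2.03 = 0.279 mM.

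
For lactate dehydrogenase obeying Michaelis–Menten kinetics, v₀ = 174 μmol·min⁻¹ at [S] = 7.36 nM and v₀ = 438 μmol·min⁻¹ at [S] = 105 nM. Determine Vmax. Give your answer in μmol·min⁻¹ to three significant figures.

From v = Vmax[S]/(Km+[S]), each point gives Vmax = v(Km+[S])/[S].
Equating: 174(Km+7.36)/7.36 = 438(Km+105)/105.
23.64·Km + 174 = 4.171·Km + 438, so (23.64 − 4.171)·Km = 438 − 174.
Km = 264.0/19.47 = 13.6 nM; then Vmax = 174(13.6+7.36)/7.36 = 495 μmol·min⁻¹.

495 μmol·min⁻¹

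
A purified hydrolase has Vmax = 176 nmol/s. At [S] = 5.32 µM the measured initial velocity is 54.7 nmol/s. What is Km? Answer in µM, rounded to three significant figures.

From v = Vmax[S]/(Km+[S]), Km = [S](Vmax − v)/v.
Km = 5.32 × (176 − 54.7) / 54.7 = 645.3/54.7 = 11.8 µM.

11.8 µM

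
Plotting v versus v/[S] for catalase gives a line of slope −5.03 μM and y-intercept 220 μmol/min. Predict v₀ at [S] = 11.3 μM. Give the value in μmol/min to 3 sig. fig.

152 μmol/min

In the Eadie–Hofstee form v = Vmax − Km·(v/[S]), the slope is −Km and the intercept is Vmax, so Km = 5.03 μM and Vmax = 220 μmol/min.
v = 220 × 11.3/(5.03 + 11.3) = 152 μmol/min.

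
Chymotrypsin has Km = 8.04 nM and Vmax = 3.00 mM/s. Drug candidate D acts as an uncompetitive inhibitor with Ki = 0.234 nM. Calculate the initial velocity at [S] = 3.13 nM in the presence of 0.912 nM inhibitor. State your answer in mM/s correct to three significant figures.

0.402 mM/s

α = 1 + [I]/Ki = 1 + 0.912/0.234 = 4.897.
For an uncompetitive inhibitor, both parameters are divided by α, giving Vmax/α and Km/α: Km,app = 1.64 nM, Vmax,app = 0.613 mM/s.
v = Vmax,app·[S]/(Km,app + [S]) = 0.613 × 3.13/(1.64 + 3.13) = 0.402 mM/s.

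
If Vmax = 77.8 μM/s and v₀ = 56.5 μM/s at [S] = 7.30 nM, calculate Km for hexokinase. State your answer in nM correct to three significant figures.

2.75 nM

v/Vmax = 56.5/77.8 = 0.7262 = [S]/(Km+[S]).
So Km + [S] = [S]/0.7262 = 10.05 nM, giving Km = 10.05 − 7.30 = 2.75 nM.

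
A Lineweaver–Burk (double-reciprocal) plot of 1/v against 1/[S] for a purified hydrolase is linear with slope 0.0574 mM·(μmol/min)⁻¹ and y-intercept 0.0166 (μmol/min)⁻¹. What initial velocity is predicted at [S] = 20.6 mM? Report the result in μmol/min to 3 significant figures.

51.6 μmol/min

The y-intercept is 1/Vmax, so Vmax = 1/0.0166 = 60.2 μmol/min.
The slope is Km/Vmax, so Km = 0.0574 × 60.2 = 3.46 mM.
Then v = 60.2 × 20.6/(3.46 + 20.6) = 51.6 μmol/min.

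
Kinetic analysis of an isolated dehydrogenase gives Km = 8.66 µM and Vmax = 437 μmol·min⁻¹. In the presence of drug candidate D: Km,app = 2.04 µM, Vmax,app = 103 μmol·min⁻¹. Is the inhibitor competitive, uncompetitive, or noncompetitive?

uncompetitive

Both Km and Vmax decrease by the same factor (~4.24-fold) — characteristic of uncompetitive inhibition.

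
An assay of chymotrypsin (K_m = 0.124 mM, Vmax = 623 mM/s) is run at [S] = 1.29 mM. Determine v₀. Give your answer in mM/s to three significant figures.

568 mM/s

v = Vmax·[S]/(Km + [S]) = 623 × 1.29 / (0.124 + 1.29)
  = 803.7 / 1.414 = 568 mM/s.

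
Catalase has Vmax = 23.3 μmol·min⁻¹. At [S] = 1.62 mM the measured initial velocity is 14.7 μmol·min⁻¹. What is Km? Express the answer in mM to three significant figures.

From v = Vmax[S]/(Km+[S]), Km = [S](Vmax − v)/v.
Km = 1.62 × (23.3 − 14.7) / 14.7 = 13.93/14.7 = 0.948 mM.

0.948 mM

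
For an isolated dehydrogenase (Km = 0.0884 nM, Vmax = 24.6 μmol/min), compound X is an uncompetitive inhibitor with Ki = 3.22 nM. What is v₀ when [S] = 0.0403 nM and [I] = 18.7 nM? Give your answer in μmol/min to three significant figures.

2.73 μmol/min

α = 1 + [I]/Ki = 1 + 18.7/3.22 = 6.807.
For an uncompetitive inhibitor, both parameters are divided by α, giving Vmax/α and Km/α: Km,app = 0.0130 nM, Vmax,app = 3.61 μmol/min.
v = Vmax,app·[S]/(Km,app + [S]) = 3.61 × 0.0403/(0.0130 + 0.0403) = 2.73 μmol/min.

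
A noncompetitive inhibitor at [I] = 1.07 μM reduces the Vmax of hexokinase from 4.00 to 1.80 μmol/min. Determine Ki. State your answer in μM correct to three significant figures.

0.875 μM

Noncompetitive: Vmax,app = Vmax/α with α = 1 + [I]/Ki.
α = Vmax/Vmax,app = 4.00/1.80 = 2.222.
Since α = 1 + [I]/Ki, [I]/Ki = 2.222 − 1 = 1.222 and Ki = 1.07/1.222 = 0.875 μM.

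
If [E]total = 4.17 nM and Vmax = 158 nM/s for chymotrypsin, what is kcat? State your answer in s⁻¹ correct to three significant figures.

kcat = Vmax/[E]total = 158 nM/s / 4.17 nM = 37.9 s⁻¹.

37.9 s⁻¹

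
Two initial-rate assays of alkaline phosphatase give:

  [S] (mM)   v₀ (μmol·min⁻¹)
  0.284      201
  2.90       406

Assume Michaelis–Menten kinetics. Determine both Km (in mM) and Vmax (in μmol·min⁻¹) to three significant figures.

From v = Vmax[S]/(Km+[S]), each point gives Vmax = v(Km+[S])/[S].
Equating: 201(Km+0.284)/0.284 = 406(Km+2.90)/2.90.
707.7·Km + 201 = 140.0·Km + 406, so (707.7 − 140.0)·Km = 406 − 201.
Km = 205.0/567.7 = 0.361 mM; then Vmax = 201(0.361+0.284)/0.284 = 457 μmol·min⁻¹.

Km = 0.361 mM; Vmax = 457 μmol·min⁻¹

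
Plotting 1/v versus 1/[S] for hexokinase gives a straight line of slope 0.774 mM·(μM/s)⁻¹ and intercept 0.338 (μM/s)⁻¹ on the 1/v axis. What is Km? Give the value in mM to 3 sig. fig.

y-intercept = 1/Vmax ⇒ Vmax = 2.96 μM/s; slope = Km/Vmax ⇒ Km = slope × Vmax.
Km = 0.774 × 2.96 = 2.29 mM.

2.29 mM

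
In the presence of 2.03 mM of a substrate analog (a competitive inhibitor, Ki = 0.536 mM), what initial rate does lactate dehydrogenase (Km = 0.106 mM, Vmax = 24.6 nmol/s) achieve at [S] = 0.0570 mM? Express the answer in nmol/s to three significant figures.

2.48 nmol/s

α = 1 + [I]/Ki = 1 + 2.03/0.536 = 4.787.
For a competitive inhibitor, Vmax is unchanged and the apparent Km becomes α·Km: Km,app = 0.507 mM, Vmax,app = 24.6 nmol/s.
v = Vmax,app·[S]/(Km,app + [S]) = 24.6 × 0.0570/(0.507 + 0.0570) = 2.48 nmol/s.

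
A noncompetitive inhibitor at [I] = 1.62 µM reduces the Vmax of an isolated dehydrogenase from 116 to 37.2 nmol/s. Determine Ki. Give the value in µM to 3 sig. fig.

Noncompetitive: Vmax,app = Vmax/α with α = 1 + [I]/Ki.
α = Vmax/Vmax,app = 116/37.2 = 3.118.
Since α = 1 + [I]/Ki, [I]/Ki = 3.118 − 1 = 2.118 and Ki = 1.62/2.118 = 0.765 µM.

0.765 µM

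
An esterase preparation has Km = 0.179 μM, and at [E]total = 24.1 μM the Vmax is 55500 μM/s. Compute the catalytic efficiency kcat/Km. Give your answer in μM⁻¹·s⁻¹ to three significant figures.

12900 μM⁻¹·s⁻¹

kcat = Vmax/[E]total = 55500/24.1 = 2300 s⁻¹.
kcat/Km = 2300/0.179 = 12900 μM⁻¹·s⁻¹.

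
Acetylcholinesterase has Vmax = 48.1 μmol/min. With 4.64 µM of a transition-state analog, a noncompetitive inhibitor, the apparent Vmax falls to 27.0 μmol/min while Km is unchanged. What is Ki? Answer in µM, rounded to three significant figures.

Noncompetitive: Vmax,app = Vmax/α with α = 1 + [I]/Ki.
α = Vmax/Vmax,app = 48.1/27.0 = 1.781.
Ki = [I]/(α − 1) = 4.64/0.7815 = 5.94 µM.

5.94 µM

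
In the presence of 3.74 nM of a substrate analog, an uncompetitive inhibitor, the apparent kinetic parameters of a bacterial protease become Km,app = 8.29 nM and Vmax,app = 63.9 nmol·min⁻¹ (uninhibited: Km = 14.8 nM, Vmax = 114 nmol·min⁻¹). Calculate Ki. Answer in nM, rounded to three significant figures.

Uncompetitive: Vmax,app = Vmax/α (and Km,app = Km/α) with α = 1 + [I]/Ki.
α = Vmax/Vmax,app = 114/63.9 = 1.784.
Since α = 1 + [I]/Ki, [I]/Ki = 1.784 − 1 = 0.7840 and Ki = 3.74/0.7840 = 4.77 nM.

4.77 nM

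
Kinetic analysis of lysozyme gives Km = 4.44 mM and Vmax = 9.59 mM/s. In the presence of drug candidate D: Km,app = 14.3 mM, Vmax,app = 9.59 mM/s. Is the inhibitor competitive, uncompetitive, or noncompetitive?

competitive

Km increases (4.44 → 14.3 mM) while Vmax is unchanged — the hallmark of competitive inhibition.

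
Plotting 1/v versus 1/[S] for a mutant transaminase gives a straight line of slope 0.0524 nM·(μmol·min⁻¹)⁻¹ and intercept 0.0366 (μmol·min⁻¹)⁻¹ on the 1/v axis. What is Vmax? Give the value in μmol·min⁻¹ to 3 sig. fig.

The y-intercept of a Lineweaver–Burk plot equals 1/Vmax, so Vmax = 1/0.0366 = 27.3 μmol·min⁻¹.

27.3 μmol·min⁻¹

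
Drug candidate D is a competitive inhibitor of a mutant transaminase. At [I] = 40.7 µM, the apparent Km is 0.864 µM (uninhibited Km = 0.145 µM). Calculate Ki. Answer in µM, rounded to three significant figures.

Competitive: Km,app = α·Km with α = 1 + [I]/Ki.
α = Km,app/Km = 0.864/0.145 = 5.959.
Ki = [I]/(α − 1) = 40.7/4.959 = 8.21 µM.

8.21 µM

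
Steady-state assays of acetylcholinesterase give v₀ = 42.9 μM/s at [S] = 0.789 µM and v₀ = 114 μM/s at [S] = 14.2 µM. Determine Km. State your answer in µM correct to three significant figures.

1.53 µM

From v = Vmax[S]/(Km+[S]), each point gives Vmax = v(Km+[S])/[S].
Equating: 42.9(Km+0.789)/0.789 = 114(Km+14.2)/14.2.
54.37·Km + 42.9 = 8.028·Km + 114, so (54.37 − 8.028)·Km = 114 − 42.9.
Km = 71.10/46.34 = 1.53 µM; then Vmax = 42.9(1.53+0.789)/0.789 = 126 μM/s.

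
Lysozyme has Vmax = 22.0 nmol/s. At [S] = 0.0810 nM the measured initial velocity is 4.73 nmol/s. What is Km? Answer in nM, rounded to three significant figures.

From v = Vmax[S]/(Km+[S]), Km = [S](Vmax − v)/v.
Km = 0.0810 × (22.0 − 4.73) / 4.73 = 1.399/4.73 = 0.296 nM.

0.296 nM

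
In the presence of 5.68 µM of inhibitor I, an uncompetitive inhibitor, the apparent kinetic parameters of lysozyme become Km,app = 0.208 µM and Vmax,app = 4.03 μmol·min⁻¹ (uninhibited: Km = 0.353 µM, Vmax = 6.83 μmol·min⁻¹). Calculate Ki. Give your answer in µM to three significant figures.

8.18 µM

Uncompetitive: Vmax,app = Vmax/α (and Km,app = Km/α) with α = 1 + [I]/Ki.
α = Vmax/Vmax,app = 6.83/4.03 = 1.695.
Since α = 1 + [I]/Ki, [I]/Ki = 1.695 − 1 = 0.6948 and Ki = 5.68/0.6948 = 8.18 µM.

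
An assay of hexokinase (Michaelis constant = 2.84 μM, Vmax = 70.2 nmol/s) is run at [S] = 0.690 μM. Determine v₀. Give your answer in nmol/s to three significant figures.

13.7 nmol/s

v = Vmax·[S]/(Km + [S]) = 70.2 × 0.690 / (2.84 + 0.690)
  = 48.44 / 3.530 = 13.7 nmol/s.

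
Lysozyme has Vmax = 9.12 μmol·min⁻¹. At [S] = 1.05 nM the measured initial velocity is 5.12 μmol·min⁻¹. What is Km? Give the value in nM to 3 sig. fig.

From v = Vmax[S]/(Km+[S]), Km = [S](Vmax − v)/v.
Km = 1.05 × (9.12 − 5.12) / 5.12 = 4.200/5.12 = 0.820 nM.

0.820 nM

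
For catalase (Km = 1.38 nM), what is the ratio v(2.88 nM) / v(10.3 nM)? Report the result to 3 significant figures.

The fractional saturations are [S]/(Km+[S]) = 10.3/11.68 = 0.8818 and 2.88/4.260 = 0.6761.
v₂/v₁ is just their ratio: 0.6761/0.8818 = 0.767.

0.767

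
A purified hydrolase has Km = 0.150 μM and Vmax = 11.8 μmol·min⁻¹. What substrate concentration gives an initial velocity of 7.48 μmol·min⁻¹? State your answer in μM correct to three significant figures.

The required fractional saturation is v/Vmax = 7.48/11.8 = 0.6339.
Then [S]/(Km+[S]) = 0.6339 ⇒ [S] = 0.150 × 0.6339/(1 − 0.6339) = 0.260 μM.

0.260 μM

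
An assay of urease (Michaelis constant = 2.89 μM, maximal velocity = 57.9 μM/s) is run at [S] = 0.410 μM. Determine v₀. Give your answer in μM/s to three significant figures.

7.19 μM/s

v = Vmax·[S]/(Km + [S]) = 57.9 × 0.410 / (2.89 + 0.410)
  = 23.74 / 3.300 = 7.19 μM/s.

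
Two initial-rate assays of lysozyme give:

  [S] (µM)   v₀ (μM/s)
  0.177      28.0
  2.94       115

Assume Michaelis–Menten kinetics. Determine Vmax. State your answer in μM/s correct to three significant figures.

In reciprocal form, 1/v = (Km/Vmax)·(1/[S]) + 1/Vmax. The two points give (1/[S], 1/v) = (5.650, 0.03571) and (0.3401, 0.008696).
Slope = (0.03571 − 0.008696)/(5.650 − 0.3401) = 0.005089; intercept = 0.03571 − 0.005089×5.650 = 0.006965.
Vmax = 1/intercept = 144 μM/s; Km = slope × Vmax = 0.005089 × 144 = 0.731 µM.

144 μM/s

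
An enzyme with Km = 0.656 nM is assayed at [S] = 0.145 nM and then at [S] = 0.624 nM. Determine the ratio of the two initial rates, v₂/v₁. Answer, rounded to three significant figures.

Since Vmax cancels, v₂/v₁ = [S]₂(Km+[S]₁) / [S]₁(Km+[S]₂).
= 0.624×(0.656+0.145) / (0.145×(0.656+0.624)) = 0.4998/0.1856 = 2.69.

2.69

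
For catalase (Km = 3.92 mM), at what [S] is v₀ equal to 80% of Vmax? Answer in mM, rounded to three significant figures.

v/Vmax = [S]/(Km+[S]) = 0.8, so [S] = Km·0.8/(1 − 0.8) = 3.92 × 4.000.
[S] = 15.7 mM.

15.7 mM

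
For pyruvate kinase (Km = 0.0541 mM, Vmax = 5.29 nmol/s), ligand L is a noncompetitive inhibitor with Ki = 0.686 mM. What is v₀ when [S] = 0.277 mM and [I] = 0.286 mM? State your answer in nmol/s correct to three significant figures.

α = 1 + [I]/Ki = 1 + 0.286/0.686 = 1.417.
For a noncompetitive inhibitor, Vmax is reduced to Vmax/α while Km is unchanged: Km,app = 0.0541 mM, Vmax,app = 3.73 nmol/s.
v = Vmax,app·[S]/(Km,app + [S]) = 3.73 × 0.277/(0.0541 + 0.277) = 3.12 nmol/s.

3.12 nmol/s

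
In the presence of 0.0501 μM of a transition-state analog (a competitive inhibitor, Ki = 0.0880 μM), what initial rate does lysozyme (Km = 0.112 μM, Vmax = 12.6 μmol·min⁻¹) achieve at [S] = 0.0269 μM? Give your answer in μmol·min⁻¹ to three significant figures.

1.67 μmol·min⁻¹

α = 1 + [I]/Ki = 1 + 0.0501/0.0880 = 1.569.
For a competitive inhibitor, Vmax is unchanged and the apparent Km becomes α·Km: Km,app = 0.176 μM, Vmax,app = 12.6 μmol·min⁻¹.
v = Vmax,app·[S]/(Km,app + [S]) = 12.6 × 0.0269/(0.176 + 0.0269) = 1.67 μmol·min⁻¹.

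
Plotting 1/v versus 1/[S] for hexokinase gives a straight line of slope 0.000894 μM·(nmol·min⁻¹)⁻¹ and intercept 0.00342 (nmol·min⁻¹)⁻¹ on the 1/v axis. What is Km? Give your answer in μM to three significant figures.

y-intercept = 1/Vmax ⇒ Vmax = 292 nmol·min⁻¹; slope = Km/Vmax ⇒ Km = slope × Vmax.
Km = 0.000894 × 292 = 0.261 μM.

0.261 μM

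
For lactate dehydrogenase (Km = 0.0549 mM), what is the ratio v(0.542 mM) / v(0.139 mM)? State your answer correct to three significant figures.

1.27

The fractional saturations are [S]/(Km+[S]) = 0.139/0.1939 = 0.7169 and 0.542/0.5969 = 0.9080.
v₂/v₁ is just their ratio: 0.9080/0.7169 = 1.27.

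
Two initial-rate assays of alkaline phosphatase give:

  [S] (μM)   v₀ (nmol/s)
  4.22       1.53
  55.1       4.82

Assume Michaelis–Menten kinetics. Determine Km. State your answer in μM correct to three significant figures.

In reciprocal form, 1/v = (Km/Vmax)·(1/[S]) + 1/Vmax. The two points give (1/[S], 1/v) = (0.2370, 0.6536) and (0.01815, 0.2075).
Slope = (0.6536 − 0.2075)/(0.2370 − 0.01815) = 2.039; intercept = 0.6536 − 2.039×0.2370 = 0.1705.
Vmax = 1/intercept = 5.87 nmol/s; Km = slope × Vmax = 2.039 × 5.87 = 12.0 μM.

12.0 μM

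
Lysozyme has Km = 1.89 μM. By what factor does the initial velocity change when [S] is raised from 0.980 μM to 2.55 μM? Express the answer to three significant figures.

1.68

The fractional saturations are [S]/(Km+[S]) = 0.980/2.870 = 0.3415 and 2.55/4.440 = 0.5743.
v₂/v₁ is just their ratio: 0.5743/0.3415 = 1.68.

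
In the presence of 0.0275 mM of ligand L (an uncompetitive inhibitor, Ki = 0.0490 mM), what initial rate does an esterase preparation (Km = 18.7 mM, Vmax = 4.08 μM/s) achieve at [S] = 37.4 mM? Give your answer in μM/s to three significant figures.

α = 1 + [I]/Ki = 1 + 0.0275/0.0490 = 1.561.
For an uncompetitive inhibitor, both parameters are divided by α, giving Vmax/α and Km/α: Km,app = 12.0 mM, Vmax,app = 2.61 μM/s.
v = Vmax,app·[S]/(Km,app + [S]) = 2.61 × 37.4/(12.0 + 37.4) = 1.98 μM/s.

1.98 μM/s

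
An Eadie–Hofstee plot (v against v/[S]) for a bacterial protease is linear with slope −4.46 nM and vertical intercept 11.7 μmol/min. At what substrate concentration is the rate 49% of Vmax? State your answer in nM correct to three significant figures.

4.29 nM

The Eadie–Hofstee slope gives Km = 4.46 nM (slope = −Km).
v/Vmax = [S]/(Km+[S]) = 0.49 ⇒ [S] = Km·0.49/(1−0.49) = 4.46 × 0.9608 = 4.29 nM.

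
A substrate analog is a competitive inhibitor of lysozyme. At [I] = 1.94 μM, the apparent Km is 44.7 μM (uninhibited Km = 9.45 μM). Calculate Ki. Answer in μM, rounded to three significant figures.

0.520 μM

Competitive: Km,app = α·Km with α = 1 + [I]/Ki.
α = Km,app/Km = 44.7/9.45 = 4.730.
Since α = 1 + [I]/Ki, [I]/Ki = 4.730 − 1 = 3.730 and Ki = 1.94/3.730 = 0.520 μM.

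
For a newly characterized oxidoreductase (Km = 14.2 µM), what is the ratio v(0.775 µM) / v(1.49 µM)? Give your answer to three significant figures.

0.545

Since Vmax cancels, v₂/v₁ = [S]₂(Km+[S]₁) / [S]₁(Km+[S]₂).
= 0.775×(14.2+1.49) / (1.49×(14.2+0.775)) = 12.16/22.31 = 0.545.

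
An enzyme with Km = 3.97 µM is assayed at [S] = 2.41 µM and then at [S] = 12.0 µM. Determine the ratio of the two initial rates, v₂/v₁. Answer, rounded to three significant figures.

Since Vmax cancels, v₂/v₁ = [S]₂(Km+[S]₁) / [S]₁(Km+[S]₂).
= 12.0×(3.97+2.41) / (2.41×(3.97+12.0)) = 76.56/38.49 = 1.99.

1.99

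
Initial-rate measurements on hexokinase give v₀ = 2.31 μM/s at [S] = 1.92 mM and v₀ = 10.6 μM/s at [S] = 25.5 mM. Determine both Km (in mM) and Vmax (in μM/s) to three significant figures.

From v = Vmax[S]/(Km+[S]), each point gives Vmax = v(Km+[S])/[S].
Equating: 2.31(Km+1.92)/1.92 = 10.6(Km+25.5)/25.5.
1.203·Km + 2.31 = 0.4157·Km + 10.6, so (1.203 − 0.4157)·Km = 10.6 − 2.31.
Km = 8.290/0.7874 = 10.5 mM; then Vmax = 2.31(10.5+1.92)/1.92 = 15.0 μM/s.

Km = 10.5 mM; Vmax = 15.0 μM/s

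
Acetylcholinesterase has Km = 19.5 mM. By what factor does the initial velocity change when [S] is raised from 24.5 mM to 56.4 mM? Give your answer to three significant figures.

The fractional saturations are [S]/(Km+[S]) = 24.5/44.00 = 0.5568 and 56.4/75.90 = 0.7431.
v₂/v₁ is just their ratio: 0.7431/0.5568 = 1.33.

1.33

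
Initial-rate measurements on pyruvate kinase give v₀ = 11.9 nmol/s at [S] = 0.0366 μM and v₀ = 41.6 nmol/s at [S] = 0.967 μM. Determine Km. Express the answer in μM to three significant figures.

0.105 μM

In reciprocal form, 1/v = (Km/Vmax)·(1/[S]) + 1/Vmax. The two points give (1/[S], 1/v) = (27.32, 0.08403) and (1.034, 0.02404).
Slope = (0.08403 − 0.02404)/(27.32 − 1.034) = 0.002282; intercept = 0.08403 − 0.002282×27.32 = 0.02168.
Vmax = 1/intercept = 46.1 nmol/s; Km = slope × Vmax = 0.002282 × 46.1 = 0.105 μM.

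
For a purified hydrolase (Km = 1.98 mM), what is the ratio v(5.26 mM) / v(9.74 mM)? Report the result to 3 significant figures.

Since Vmax cancels, v₂/v₁ = [S]₂(Km+[S]₁) / [S]₁(Km+[S]₂).
= 5.26×(1.98+9.74) / (9.74×(1.98+5.26)) = 61.65/70.52 = 0.874.

0.874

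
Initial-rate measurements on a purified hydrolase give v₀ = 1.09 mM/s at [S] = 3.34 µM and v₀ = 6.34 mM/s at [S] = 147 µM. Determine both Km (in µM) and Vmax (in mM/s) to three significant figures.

In reciprocal form, 1/v = (Km/Vmax)·(1/[S]) + 1/Vmax. The two points give (1/[S], 1/v) = (0.2994, 0.9174) and (0.006803, 0.1577).
Slope = (0.9174 − 0.1577)/(0.2994 − 0.006803) = 2.596; intercept = 0.9174 − 2.596×0.2994 = 0.1401.
Vmax = 1/intercept = 7.14 mM/s; Km = slope × Vmax = 2.596 × 7.14 = 18.5 µM.

Km = 18.5 µM; Vmax = 7.14 mM/s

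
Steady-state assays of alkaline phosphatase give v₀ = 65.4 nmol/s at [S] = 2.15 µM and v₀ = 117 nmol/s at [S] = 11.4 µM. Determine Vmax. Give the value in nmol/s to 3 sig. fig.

143 nmol/s

In reciprocal form, 1/v = (Km/Vmax)·(1/[S]) + 1/Vmax. The two points give (1/[S], 1/v) = (0.4651, 0.01529) and (0.08772, 0.008547).
Slope = (0.01529 − 0.008547)/(0.4651 − 0.08772) = 0.01787; intercept = 0.01529 − 0.01787×0.4651 = 0.006980.
Vmax = 1/intercept = 143 nmol/s; Km = slope × Vmax = 0.01787 × 143 = 2.56 µM.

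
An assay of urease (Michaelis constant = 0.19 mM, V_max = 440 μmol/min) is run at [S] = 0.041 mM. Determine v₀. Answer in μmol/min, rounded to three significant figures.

[S]/(Km+[S]) = 0.041/0.2310 = 0.1775, the fractional saturation.
v = 0.1775 × Vmax = 0.1775 × 440 = 78.1 μmol/min.

78.1 μmol/min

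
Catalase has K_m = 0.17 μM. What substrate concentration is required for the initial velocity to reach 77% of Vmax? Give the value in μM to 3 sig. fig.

0.569 μM

v/Vmax = [S]/(Km+[S]) = 0.77, so [S] = Km·0.77/(1 − 0.77) = 0.17 × 3.348.
[S] = 0.569 μM.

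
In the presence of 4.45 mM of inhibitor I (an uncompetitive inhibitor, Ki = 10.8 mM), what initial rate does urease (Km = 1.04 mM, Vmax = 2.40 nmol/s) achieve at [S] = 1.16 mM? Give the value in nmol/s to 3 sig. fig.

With α = 1 + [I]/Ki = 1 + 4.45/10.8 = 1.412, the uncompetitive rate law is v = (Vmax/α)·[S] / (Km/α + [S]).
v = (2.40/1.412)×1.16 / (1.04/1.412 + 1.16) = 1.972/1.897 = 1.04 nmol/s.

1.04 nmol/s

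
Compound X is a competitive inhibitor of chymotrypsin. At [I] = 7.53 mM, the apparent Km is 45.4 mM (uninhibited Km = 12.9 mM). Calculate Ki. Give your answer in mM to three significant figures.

Competitive: Km,app = α·Km with α = 1 + [I]/Ki.
α = Km,app/Km = 45.4/12.9 = 3.519.
Since α = 1 + [I]/Ki, [I]/Ki = 3.519 − 1 = 2.519 and Ki = 7.53/2.519 = 2.99 mM.

2.99 mM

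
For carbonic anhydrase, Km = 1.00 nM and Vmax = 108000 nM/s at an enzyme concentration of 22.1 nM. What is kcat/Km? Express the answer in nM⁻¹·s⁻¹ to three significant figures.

4890 nM⁻¹·s⁻¹

kcat = Vmax/[E]total = 108000/22.1 = 4890 s⁻¹.
kcat/Km = 4890/1.00 = 4890 nM⁻¹·s⁻¹.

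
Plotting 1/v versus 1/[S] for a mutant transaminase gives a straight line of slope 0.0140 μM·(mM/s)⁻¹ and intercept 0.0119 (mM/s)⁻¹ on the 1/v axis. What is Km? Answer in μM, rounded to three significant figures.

y-intercept = 1/Vmax ⇒ Vmax = 84.0 mM/s; slope = Km/Vmax ⇒ Km = slope × Vmax.
Km = 0.0140 × 84.0 = 1.18 μM.

1.18 μM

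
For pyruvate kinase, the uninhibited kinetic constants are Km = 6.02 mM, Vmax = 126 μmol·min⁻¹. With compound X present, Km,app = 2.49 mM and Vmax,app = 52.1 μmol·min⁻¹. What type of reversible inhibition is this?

uncompetitive

Both Km and Vmax decrease by the same factor (~2.42-fold) — characteristic of uncompetitive inhibition.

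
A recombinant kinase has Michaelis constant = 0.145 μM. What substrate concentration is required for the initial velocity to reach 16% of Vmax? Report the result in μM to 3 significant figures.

0.0276 μM

v/Vmax = [S]/(Km+[S]) = 0.16, so [S] = Km·0.16/(1 − 0.16) = 0.145 × 0.1905.
[S] = 0.0276 μM.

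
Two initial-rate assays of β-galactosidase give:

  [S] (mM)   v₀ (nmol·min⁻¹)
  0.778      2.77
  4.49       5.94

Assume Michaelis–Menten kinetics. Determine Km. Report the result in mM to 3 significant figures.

1.42 mM

From v = Vmax[S]/(Km+[S]), each point gives Vmax = v(Km+[S])/[S].
Equating: 2.77(Km+0.778)/0.778 = 5.94(Km+4.49)/4.49.
3.560·Km + 2.77 = 1.323·Km + 5.94, so (3.560 − 1.323)·Km = 5.94 − 2.77.
Km = 3.170/2.237 = 1.42 mM; then Vmax = 2.77(1.42+0.778)/0.778 = 7.81 nmol·min⁻¹.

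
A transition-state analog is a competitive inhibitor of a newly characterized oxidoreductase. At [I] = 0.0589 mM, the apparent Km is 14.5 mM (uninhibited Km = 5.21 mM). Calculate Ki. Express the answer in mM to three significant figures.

0.0330 mM

Competitive: Km,app = α·Km with α = 1 + [I]/Ki.
α = Km,app/Km = 14.5/5.21 = 2.783.
Ki = [I]/(α − 1) = 0.0589/1.783 = 0.0330 mM.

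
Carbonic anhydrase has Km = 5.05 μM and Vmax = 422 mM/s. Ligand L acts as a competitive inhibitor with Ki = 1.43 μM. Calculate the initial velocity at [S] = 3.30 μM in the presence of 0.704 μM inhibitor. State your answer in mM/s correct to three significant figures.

With α = 1 + [I]/Ki = 1 + 0.704/1.43 = 1.492, the competitive rate law is v = Vmax[S] / (αKm + [S]).
v = 422×3.30 / (1.492×5.05 + 3.30) = 1393/10.84 = 129 mM/s.

129 mM/s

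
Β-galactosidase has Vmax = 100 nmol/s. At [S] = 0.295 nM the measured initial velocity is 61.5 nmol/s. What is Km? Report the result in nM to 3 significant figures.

From v = Vmax[S]/(Km+[S]), Km = [S](Vmax − v)/v.
Km = 0.295 × (100 − 61.5) / 61.5 = 11.36/61.5 = 0.185 nM.

0.185 nM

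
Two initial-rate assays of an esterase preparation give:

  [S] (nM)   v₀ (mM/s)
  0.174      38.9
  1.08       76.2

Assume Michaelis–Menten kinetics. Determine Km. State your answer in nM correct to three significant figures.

From v = Vmax[S]/(Km+[S]), each point gives Vmax = v(Km+[S])/[S].
Equating: 38.9(Km+0.174)/0.174 = 76.2(Km+1.08)/1.08.
223.6·Km + 38.9 = 70.56·Km + 76.2, so (223.6 − 70.56)·Km = 76.2 − 38.9.
Km = 37.30/153.0 = 0.244 nM; then Vmax = 38.9(0.244+0.174)/0.174 = 93.4 mM/s.

0.244 nM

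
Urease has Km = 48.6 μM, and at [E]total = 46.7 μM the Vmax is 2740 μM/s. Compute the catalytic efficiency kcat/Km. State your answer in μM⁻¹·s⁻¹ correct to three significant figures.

kcat = Vmax/[E]total = 2740/46.7 = 58.7 s⁻¹.
kcat/Km = 58.7/48.6 = 1.21 μM⁻¹·s⁻¹.

1.21 μM⁻¹·s⁻¹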